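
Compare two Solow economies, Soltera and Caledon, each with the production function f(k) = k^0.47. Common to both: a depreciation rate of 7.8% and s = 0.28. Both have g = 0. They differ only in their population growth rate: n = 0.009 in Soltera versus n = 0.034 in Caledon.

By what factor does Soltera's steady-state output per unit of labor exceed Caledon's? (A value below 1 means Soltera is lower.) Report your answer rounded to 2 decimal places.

y*_S / y*_C ≈ 1.25

Steady-state y* = [s/(n + δ)]^(α/(1−α)), so the ratio is [ (s_S/(n + δ)_S) / (s_C/(n + δ)_C) ]^0.8868.
s_S/(n + δ)_S = 0.28/0.087 = 3.2184; s_C/(n + δ)_C = 0.28/0.112 = 2.5000.
Ratio = (3.2184/2.5000)^0.8868 = 1.2874^0.8868 ≈ 1.2511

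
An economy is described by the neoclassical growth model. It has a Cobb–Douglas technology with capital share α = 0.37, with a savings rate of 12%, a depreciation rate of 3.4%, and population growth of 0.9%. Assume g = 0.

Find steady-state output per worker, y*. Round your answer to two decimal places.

y* ≈ 1.83

At the steady state, Δk = 0, so s·k^α = (n + δ)·k.
Rearranging, k^(1−α) = s / (n + δ).
k^0.63 = 0.12 / (0.009 + 0.034) = 0.12 / 0.043 = 2.7907
k* = 2.7907^(1/0.63) ≈ 5.0990
y* = (k*)^α = 5.0990^0.37 ≈ 1.8271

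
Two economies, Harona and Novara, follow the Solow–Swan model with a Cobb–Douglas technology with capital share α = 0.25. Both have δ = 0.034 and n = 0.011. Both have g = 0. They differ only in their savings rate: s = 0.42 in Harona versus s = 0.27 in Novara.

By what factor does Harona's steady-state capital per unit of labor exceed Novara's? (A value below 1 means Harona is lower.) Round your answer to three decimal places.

k*_H / k*_N ≈ 1.802

Steady-state k* = [s/(n + δ)]^(1/(1−α)), so the ratio is [ (s_H/(n + δ)_H) / (s_N/(n + δ)_N) ]^1.3333.
s_H/(n + δ)_H = 0.42/0.045 = 9.3333; s_N/(n + δ)_N = 0.27/0.045 = 6.0000.
Ratio = (9.3333/6.0000)^1.3333 = 1.5556^1.3333 ≈ 1.8024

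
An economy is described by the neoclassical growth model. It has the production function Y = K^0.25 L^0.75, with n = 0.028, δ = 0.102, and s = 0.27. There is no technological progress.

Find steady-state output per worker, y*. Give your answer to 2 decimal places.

Steady state requires s·f(k) = (n + δ)·k, i.e. s·k^α = (n + δ)·k.
Dividing both sides by k: k^(1−α) = s / (n + δ).
k^0.75 = 0.27 / (0.028 + 0.102) = 0.27 / 0.130 = 2.0769
k* = 2.0769^(1/0.75) ≈ 2.6498
y* = (k*)^α = 2.6498^0.25 ≈ 1.2759

y* ≈ 1.28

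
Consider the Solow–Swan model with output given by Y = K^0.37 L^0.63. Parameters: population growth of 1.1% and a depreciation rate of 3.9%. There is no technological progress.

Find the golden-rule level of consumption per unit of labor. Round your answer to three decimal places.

At the golden rule, f'(k) = n + δ, so α·k^(α−1) = n + δ and k_gold = (α/(n + δ))^(1/(1−α)).
k_gold = (0.37/0.050)^(1/0.63) = 7.4000^1.5873 ≈ 23.9735
c_gold = f(k_gold) − (n + δ)·k_gold = 3.2397 − 0.050×23.9735 ≈ 2.0410

c_gold ≈ 2.041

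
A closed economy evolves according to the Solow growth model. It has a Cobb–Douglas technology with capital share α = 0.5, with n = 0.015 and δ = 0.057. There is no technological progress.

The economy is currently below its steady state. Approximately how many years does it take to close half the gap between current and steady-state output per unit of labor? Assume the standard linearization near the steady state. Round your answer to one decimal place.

Near the steady state the convergence rate is λ = (1 − α)(n + δ).
λ = (1 − 0.5) × 0.072 = 0.5 × 0.072 = 0.0360
Half-life = ln 2 / λ = 0.6931 / 0.0360 ≈ 19.25 years

t_½ ≈ 19.3 years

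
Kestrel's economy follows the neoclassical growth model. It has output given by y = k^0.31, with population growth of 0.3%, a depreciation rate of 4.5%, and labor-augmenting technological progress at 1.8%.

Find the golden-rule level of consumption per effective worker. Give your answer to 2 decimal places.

At the golden rule, f'(k) = n + g + δ, so α·k^(α−1) = n + g + δ and k_gold = (α/(n + g + δ))^(1/(1−α)).
k_gold = (0.31/0.066)^(1/0.69) = 4.6970^1.4493 ≈ 9.4117
c_gold = f(k_gold) − (n + g + δ)·k_gold = 2.0037 − 0.066×9.4117 ≈ 1.3825

c_gold ≈ 1.38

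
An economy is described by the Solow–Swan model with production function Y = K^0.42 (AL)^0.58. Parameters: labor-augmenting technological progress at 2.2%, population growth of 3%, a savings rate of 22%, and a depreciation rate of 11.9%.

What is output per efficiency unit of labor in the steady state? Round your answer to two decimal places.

Steady state requires s·f(k) = (n + g + δ)·k, i.e. s·k^α = (n + g + δ)·k.
Rearranging, k^(1−α) = s / (n + g + δ).
k^0.58 = 0.22 / (0.030 + 0.022 + 0.119) = 0.22 / 0.171 = 1.2865
k* = 1.2865^(1/0.58) ≈ 1.5440
y* = (k*)^α = 1.5440^0.42 ≈ 1.2001

y* = 1.20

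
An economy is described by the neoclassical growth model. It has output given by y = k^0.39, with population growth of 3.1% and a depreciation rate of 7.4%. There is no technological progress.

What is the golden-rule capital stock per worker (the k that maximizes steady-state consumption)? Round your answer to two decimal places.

The golden rule sets f'(k) = n + δ, i.e. α·k^(α−1) = n + δ.
So k^(1−α) = α / (n + δ) = 0.39 / 0.105 = 3.7143.
k_gold = 3.7143^(1/0.61) ≈ 8.5946

k_gold ≈ 8.59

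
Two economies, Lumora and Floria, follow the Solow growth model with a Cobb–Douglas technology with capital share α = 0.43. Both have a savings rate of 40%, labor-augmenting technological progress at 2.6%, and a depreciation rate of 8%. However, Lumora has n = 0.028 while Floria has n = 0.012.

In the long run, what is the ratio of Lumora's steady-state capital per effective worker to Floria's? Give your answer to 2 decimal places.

ratio ≈ 0.80

Steady-state k* = [s/(n + g + δ)]^(1/(1−α)), so the ratio is [ (s_L/(n + g + δ)_L) / (s_F/(n + g + δ)_F) ]^1.7544.
s_L/(n + g + δ)_L = 0.40/0.134 = 2.9851; s_F/(n + g + δ)_F = 0.40/0.118 = 3.3898.
Ratio = (2.9851/3.3898)^1.7544 = 0.8806^1.7544 ≈ 0.8001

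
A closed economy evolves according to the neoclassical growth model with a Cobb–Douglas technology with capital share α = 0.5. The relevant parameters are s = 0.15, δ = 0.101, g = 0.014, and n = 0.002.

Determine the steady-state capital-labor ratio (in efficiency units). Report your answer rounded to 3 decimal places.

k* = 1.644

Steady state requires s·f(k) = (n + g + δ)·k, i.e. s·k^α = (n + g + δ)·k.
Rearranging, k^(1−α) = s / (n + g + δ).
k^0.5 = 0.15 / (0.002 + 0.014 + 0.101) = 0.15 / 0.117 = 1.2821
k* = 1.2821^(1/0.5) ≈ 1.6438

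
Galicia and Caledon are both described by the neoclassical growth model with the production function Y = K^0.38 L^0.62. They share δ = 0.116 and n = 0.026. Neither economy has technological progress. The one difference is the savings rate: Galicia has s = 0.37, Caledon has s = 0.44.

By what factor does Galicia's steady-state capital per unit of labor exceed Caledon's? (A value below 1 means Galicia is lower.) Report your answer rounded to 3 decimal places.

k*_G / k*_C ≈ 0.756

Steady-state k* = [s/(n + δ)]^(1/(1−α)), so the ratio is [ (s_G/(n + δ)_G) / (s_C/(n + δ)_C) ]^1.6129.
s_G/(n + δ)_G = 0.37/0.142 = 2.6056; s_C/(n + δ)_C = 0.44/0.142 = 3.0986.
Ratio = (2.6056/3.0986)^1.6129 = 0.8409^1.6129 ≈ 0.7562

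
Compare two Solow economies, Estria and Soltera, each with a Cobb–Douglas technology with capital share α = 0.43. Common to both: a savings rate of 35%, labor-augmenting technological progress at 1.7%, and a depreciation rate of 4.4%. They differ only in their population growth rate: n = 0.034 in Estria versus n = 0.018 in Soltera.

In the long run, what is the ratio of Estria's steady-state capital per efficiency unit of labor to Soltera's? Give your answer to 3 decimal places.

Steady-state k* = [s/(n + g + δ)]^(1/(1−α)), so the ratio is [ (s_E/(n + g + δ)_E) / (s_S/(n + g + δ)_S) ]^1.7544.
s_E/(n + g + δ)_E = 0.35/0.095 = 3.6842; s_S/(n + g + δ)_S = 0.35/0.079 = 4.4304.
Ratio = (3.6842/4.4304)^1.7544 = 0.8316^1.7544 ≈ 0.7236

ratio ≈ 0.724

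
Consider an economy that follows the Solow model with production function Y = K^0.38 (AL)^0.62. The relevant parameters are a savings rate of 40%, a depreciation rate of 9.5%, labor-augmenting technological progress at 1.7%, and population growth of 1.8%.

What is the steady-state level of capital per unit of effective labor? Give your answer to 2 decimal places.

k* ≈ 6.13

Steady state requires s·f(k) = (n + g + δ)·k, i.e. s·k^α = (n + g + δ)·k.
Rearranging, k^(1−α) = s / (n + g + δ).
k^0.62 = 0.40 / (0.018 + 0.017 + 0.095) = 0.40 / 0.130 = 3.0769
k* = 3.0769^(1/0.62) ≈ 6.1274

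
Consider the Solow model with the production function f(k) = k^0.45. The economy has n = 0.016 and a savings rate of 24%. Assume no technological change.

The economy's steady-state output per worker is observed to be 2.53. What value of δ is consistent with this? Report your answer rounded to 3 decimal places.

δ ≈ 0.061

Steady state requires s·f(k) = (n + δ)·k, i.e. s·k^α = (n + δ)·k.
Since y* = [s/(n + δ)]^(α/(1−α)), we have s/(n + δ) = (y*)^((1−α)/α) = 2.53^1.2222 = 3.1095.
Therefore n + δ = s / 3.1095 = 0.24 / 3.1095 = 0.0772, so δ = 0.0772 − 0.016 = 0.0612.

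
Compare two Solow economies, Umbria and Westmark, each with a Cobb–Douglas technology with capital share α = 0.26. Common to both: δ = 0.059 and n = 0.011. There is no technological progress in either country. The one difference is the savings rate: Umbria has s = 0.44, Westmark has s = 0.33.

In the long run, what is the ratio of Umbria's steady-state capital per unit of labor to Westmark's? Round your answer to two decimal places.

Steady-state k* = [s/(n + δ)]^(1/(1−α)), so the ratio is [ (s_U/(n + δ)_U) / (s_W/(n + δ)_W) ]^1.3514.
s_U/(n + δ)_U = 0.44/0.070 = 6.2857; s_W/(n + δ)_W = 0.33/0.070 = 4.7143.
Ratio = (6.2857/4.7143)^1.3514 = 1.3333^1.3514 ≈ 1.4751

k*_U / k*_W ≈ 1.48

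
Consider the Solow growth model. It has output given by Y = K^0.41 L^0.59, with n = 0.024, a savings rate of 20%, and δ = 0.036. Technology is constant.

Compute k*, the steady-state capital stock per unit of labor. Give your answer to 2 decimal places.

k* = 7.70

At the steady state, Δk = 0, so s·k^α = (n + δ)·k.
Rearranging, k^(1−α) = s / (n + δ).
k^0.59 = 0.20 / (0.024 + 0.036) = 0.20 / 0.060 = 3.3333
k* = 3.3333^(1/0.59) ≈ 7.6953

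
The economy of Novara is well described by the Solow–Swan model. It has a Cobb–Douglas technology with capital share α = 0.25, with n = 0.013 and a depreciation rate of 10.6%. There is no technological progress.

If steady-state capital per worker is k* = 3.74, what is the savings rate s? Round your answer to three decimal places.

At the steady state, Δk = 0, so s·k^α = (n + δ)·k.
So s / (n + δ) = (k*)^(1−α) = 3.74^0.75 = 2.6894.
Therefore s = 2.6894 × (n + δ) = 2.6894 × 0.119 = 0.3200.

s ≈ 0.320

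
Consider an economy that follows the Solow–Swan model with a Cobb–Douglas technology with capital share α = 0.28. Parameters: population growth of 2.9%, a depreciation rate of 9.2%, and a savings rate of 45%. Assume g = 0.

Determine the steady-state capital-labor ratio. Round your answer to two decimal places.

k* ≈ 6.20

In steady state, investment equals break-even investment: s·k^α = (n + δ)·k.
Dividing both sides by k: k^(1−α) = s / (n + δ).
k^0.72 = 0.45 / (0.029 + 0.092) = 0.45 / 0.121 = 3.7190
k* = 3.7190^(1/0.72) ≈ 6.1981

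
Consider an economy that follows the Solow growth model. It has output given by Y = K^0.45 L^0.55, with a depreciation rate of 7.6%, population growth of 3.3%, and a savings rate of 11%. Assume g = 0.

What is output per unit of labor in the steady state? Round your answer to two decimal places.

y* = 1.01

At the steady state, Δk = 0, so s·k^α = (n + δ)·k.
Rearranging, k^(1−α) = s / (n + δ).
k^0.55 = 0.11 / (0.033 + 0.076) = 0.11 / 0.109 = 1.0092
k* = 1.0092^(1/0.55) ≈ 1.0168
y* = (k*)^α = 1.0168^0.45 ≈ 1.0075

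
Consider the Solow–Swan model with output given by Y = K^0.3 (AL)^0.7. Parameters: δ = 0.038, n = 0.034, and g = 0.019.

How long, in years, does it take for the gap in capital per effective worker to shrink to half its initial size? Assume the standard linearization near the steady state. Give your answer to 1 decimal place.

about 10.9 years

Near the steady state the convergence rate is λ = (1 − α)(n + g + δ).
λ = (1 − 0.3) × 0.091 = 0.7 × 0.091 = 0.0637
Half-life = ln 2 / λ = 0.6931 / 0.0637 ≈ 10.88 years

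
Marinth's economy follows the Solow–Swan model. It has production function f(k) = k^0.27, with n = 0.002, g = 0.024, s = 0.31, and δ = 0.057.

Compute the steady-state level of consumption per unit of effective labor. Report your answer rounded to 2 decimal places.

c* ≈ 1.12

At the steady state, Δk = 0, so s·k^α = (n + g + δ)·k.
Dividing both sides by k: k^(1−α) = s / (n + g + δ).
k^0.73 = 0.31 / (0.002 + 0.024 + 0.057) = 0.31 / 0.083 = 3.7349
k* = 3.7349^(1/0.73) ≈ 6.0806
y* = (k*)^α = 6.0806^0.27 ≈ 1.6280
c* = (1 − s)·y* = (1 − 0.31) × 1.6280 ≈ 1.1233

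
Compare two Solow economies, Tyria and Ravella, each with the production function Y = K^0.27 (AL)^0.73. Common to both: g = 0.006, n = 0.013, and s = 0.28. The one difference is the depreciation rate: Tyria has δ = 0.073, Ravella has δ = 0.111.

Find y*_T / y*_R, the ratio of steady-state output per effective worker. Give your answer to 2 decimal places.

y*_T / y*_R ≈ 1.14

Steady-state y* = [s/(n + g + δ)]^(α/(1−α)), so the ratio is [ (s_T/(n + g + δ)_T) / (s_R/(n + g + δ)_R) ]^0.3699.
s_T/(n + g + δ)_T = 0.28/0.092 = 3.0435; s_R/(n + g + δ)_R = 0.28/0.130 = 2.1538.
Ratio = (3.0435/2.1538)^0.3699 = 1.4131^0.3699 ≈ 1.1364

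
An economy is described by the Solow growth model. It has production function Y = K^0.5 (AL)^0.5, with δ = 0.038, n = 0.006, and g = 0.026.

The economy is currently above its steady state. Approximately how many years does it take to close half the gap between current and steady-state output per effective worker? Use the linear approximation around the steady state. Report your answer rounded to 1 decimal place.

about 19.8 years

Near the steady state the convergence rate is λ = (1 − α)(n + g + δ).
λ = (1 − 0.5) × 0.070 = 0.5 × 0.070 = 0.0350
Half-life = ln 2 / λ = 0.6931 / 0.0350 ≈ 19.80 years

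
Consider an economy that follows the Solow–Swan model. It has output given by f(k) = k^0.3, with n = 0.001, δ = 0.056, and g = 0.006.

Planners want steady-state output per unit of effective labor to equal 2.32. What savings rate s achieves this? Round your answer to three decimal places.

s ≈ 0.449

At the steady state, Δk = 0, so s·k^α = (n + g + δ)·k.
Since y* = [s/(n + g + δ)]^(α/(1−α)), we have s/(n + g + δ) = (y*)^((1−α)/α) = 2.32^2.3333 = 7.1251.
Therefore s = 7.1251 × (n + g + δ) = 7.1251 × 0.063 = 0.4489.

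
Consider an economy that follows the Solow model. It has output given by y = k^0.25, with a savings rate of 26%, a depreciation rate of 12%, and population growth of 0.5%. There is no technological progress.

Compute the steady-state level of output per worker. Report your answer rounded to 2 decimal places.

y* ≈ 1.28

At the steady state, Δk = 0, so s·k^α = (n + δ)·k.
Rearranging, k^(1−α) = s / (n + δ).
k^0.75 = 0.26 / (0.005 + 0.120) = 0.26 / 0.125 = 2.0800
k* = 2.0800^(1/0.75) ≈ 2.6551
y* = (k*)^α = 2.6551^0.25 ≈ 1.2765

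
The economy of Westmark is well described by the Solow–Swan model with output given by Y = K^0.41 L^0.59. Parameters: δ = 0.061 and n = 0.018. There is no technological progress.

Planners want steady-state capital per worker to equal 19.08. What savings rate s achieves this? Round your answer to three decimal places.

s ≈ 0.450

At the steady state, Δk = 0, so s·k^α = (n + δ)·k.
So s / (n + δ) = (k*)^(1−α) = 19.08^0.59 = 5.6956.
Therefore s = 5.6956 × (n + δ) = 5.6956 × 0.079 = 0.4500.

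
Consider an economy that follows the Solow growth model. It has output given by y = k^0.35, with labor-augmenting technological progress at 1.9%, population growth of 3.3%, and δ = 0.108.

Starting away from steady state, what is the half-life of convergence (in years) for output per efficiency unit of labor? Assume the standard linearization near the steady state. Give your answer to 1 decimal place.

about 6.7 years

Near the steady state the convergence rate is λ = (1 − α)(n + g + δ).
λ = (1 − 0.35) × 0.160 = 0.65 × 0.160 = 0.1040
Half-life = ln 2 / λ = 0.6931 / 0.1040 ≈ 6.66 years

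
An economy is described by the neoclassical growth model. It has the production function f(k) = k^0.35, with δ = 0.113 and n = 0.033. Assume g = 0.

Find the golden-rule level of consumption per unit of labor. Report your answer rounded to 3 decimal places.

c_gold ≈ 1.041

At the golden rule, f'(k) = n + δ, so α·k^(α−1) = n + δ and k_gold = (α/(n + δ))^(1/(1−α)).
k_gold = (0.35/0.146)^(1/0.65) = 2.3973^1.5385 ≈ 3.8389
c_gold = f(k_gold) − (n + δ)·k_gold = 1.6013 − 0.146×3.8389 ≈ 1.0408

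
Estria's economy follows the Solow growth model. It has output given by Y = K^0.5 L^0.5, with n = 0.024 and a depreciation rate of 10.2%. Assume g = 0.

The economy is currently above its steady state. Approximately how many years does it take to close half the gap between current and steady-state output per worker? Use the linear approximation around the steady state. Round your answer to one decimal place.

Near the steady state the convergence rate is λ = (1 − α)(n + δ).
λ = (1 − 0.5) × 0.126 = 0.5 × 0.126 = 0.0630
Half-life = ln 2 / λ = 0.6931 / 0.0630 ≈ 11.00 years

about 11.0 years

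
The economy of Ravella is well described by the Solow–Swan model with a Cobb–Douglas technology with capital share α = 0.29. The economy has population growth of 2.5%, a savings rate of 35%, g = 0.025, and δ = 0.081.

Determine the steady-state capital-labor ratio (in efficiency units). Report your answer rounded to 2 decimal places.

Steady state requires s·f(k) = (n + g + δ)·k, i.e. s·k^α = (n + g + δ)·k.
Rearranging, k^(1−α) = s / (n + g + δ).
k^0.71 = 0.35 / (0.025 + 0.025 + 0.081) = 0.35 / 0.131 = 2.6718
k* = 2.6718^(1/0.71) ≈ 3.9915

k* ≈ 3.99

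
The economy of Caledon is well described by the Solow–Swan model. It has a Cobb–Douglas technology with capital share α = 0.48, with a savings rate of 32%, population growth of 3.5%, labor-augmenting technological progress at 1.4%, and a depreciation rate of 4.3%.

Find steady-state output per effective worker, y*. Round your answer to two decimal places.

y* ≈ 3.16

Steady state requires s·f(k) = (n + g + δ)·k, i.e. s·k^α = (n + g + δ)·k.
Dividing both sides by k: k^(1−α) = s / (n + g + δ).
k^0.52 = 0.32 / (0.035 + 0.014 + 0.043) = 0.32 / 0.092 = 3.4783
k* = 3.4783^(1/0.52) ≈ 10.9923
y* = (k*)^α = 10.9923^0.48 ≈ 3.1603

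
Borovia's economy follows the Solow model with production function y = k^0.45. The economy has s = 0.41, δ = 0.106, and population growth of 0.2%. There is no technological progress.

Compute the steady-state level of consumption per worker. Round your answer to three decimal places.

Steady state requires s·f(k) = (n + δ)·k, i.e. s·k^α = (n + δ)·k.
Dividing both sides by k: k^(1−α) = s / (n + δ).
k^0.55 = 0.41 / (0.002 + 0.106) = 0.41 / 0.108 = 3.7963
k* = 3.7963^(1/0.55) ≈ 11.3079
y* = (k*)^α = 11.3079^0.45 ≈ 2.9787
c* = (1 − s)·y* = (1 − 0.41) × 2.9787 ≈ 1.7574

c* ≈ 1.757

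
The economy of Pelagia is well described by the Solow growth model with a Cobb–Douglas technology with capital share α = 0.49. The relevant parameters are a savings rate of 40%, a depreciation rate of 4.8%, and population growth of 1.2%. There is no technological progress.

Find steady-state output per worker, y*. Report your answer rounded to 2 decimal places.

y* ≈ 6.19

In steady state, investment equals break-even investment: s·k^α = (n + δ)·k.
Dividing both sides by k: k^(1−α) = s / (n + δ).
k^0.51 = 0.40 / (0.012 + 0.048) = 0.40 / 0.060 = 6.6667
k* = 6.6667^(1/0.51) ≈ 41.2583
y* = (k*)^α = 41.2583^0.49 ≈ 6.1887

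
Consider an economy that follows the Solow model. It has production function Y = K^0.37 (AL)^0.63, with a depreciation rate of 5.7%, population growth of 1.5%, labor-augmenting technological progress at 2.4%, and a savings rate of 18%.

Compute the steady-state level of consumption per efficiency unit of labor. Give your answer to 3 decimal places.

In steady state, investment equals break-even investment: s·k^α = (n + g + δ)·k.
Rearranging, k^(1−α) = s / (n + g + δ).
k^0.63 = 0.18 / (0.015 + 0.024 + 0.057) = 0.18 / 0.096 = 1.8750
k* = 1.8750^(1/0.63) ≈ 2.7123
y* = (k*)^α = 2.7123^0.37 ≈ 1.4466
c* = (1 − s)·y* = (1 − 0.18) × 1.4466 ≈ 1.1862

c* ≈ 1.186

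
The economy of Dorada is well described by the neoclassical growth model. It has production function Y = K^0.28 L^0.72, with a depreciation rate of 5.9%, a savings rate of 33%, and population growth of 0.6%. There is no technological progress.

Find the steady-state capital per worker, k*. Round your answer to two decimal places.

k* = 9.55

In steady state, investment equals break-even investment: s·k^α = (n + δ)·k.
Rearranging, k^(1−α) = s / (n + δ).
k^0.72 = 0.33 / (0.006 + 0.059) = 0.33 / 0.065 = 5.0769
k* = 5.0769^(1/0.72) ≈ 9.5499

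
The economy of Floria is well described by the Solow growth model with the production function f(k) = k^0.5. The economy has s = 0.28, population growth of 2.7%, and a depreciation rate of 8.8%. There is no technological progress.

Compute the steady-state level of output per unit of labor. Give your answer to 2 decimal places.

y* = 2.43

At the steady state, Δk = 0, so s·k^α = (n + δ)·k.
Dividing both sides by k: k^(1−α) = s / (n + δ).
k^0.5 = 0.28 / (0.027 + 0.088) = 0.28 / 0.115 = 2.4348
k* = 2.4348^(1/0.5) ≈ 5.9283
y* = (k*)^α = 5.9283^0.5 ≈ 2.4348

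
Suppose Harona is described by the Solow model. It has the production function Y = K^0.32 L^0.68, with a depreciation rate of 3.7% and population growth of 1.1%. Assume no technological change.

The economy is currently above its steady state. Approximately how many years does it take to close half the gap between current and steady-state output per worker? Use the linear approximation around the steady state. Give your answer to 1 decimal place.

Near the steady state the convergence rate is λ = (1 − α)(n + δ).
λ = (1 − 0.32) × 0.048 = 0.68 × 0.048 = 0.03264
Half-life = ln 2 / λ = 0.6931 / 0.03264 ≈ 21.23 years

t_½ ≈ 21.2 years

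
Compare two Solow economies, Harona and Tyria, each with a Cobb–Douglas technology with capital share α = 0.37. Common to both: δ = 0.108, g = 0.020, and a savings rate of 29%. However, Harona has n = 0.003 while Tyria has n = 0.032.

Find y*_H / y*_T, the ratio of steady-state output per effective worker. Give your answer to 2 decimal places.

y*_H / y*_T ≈ 1.12

Steady-state y* = [s/(n + g + δ)]^(α/(1−α)), so the ratio is [ (s_H/(n + g + δ)_H) / (s_T/(n + g + δ)_T) ]^0.5873.
s_H/(n + g + δ)_H = 0.29/0.131 = 2.2137; s_T/(n + g + δ)_T = 0.29/0.160 = 1.8125.
Ratio = (2.2137/1.8125)^0.5873 = 1.2214^0.5873 ≈ 1.1246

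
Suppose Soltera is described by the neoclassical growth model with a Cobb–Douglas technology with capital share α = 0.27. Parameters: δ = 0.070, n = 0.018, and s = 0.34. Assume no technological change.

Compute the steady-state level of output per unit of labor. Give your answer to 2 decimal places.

y* = 1.65

In steady state, investment equals break-even investment: s·k^α = (n + δ)·k.
Rearranging, k^(1−α) = s / (n + δ).
k^0.73 = 0.34 / (0.018 + 0.070) = 0.34 / 0.088 = 3.8636
k* = 3.8636^(1/0.73) ≈ 6.3694
y* = (k*)^α = 6.3694^0.27 ≈ 1.6486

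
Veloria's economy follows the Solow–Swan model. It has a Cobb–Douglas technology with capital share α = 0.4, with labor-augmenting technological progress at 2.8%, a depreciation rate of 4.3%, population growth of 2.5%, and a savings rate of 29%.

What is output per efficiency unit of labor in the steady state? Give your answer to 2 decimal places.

y* = 2.09

In steady state, investment equals break-even investment: s·k^α = (n + g + δ)·k.
Dividing both sides by k: k^(1−α) = s / (n + g + δ).
k^0.6 = 0.29 / (0.025 + 0.028 + 0.043) = 0.29 / 0.096 = 3.0208
k* = 3.0208^(1/0.6) ≈ 6.3125
y* = (k*)^α = 6.3125^0.4 ≈ 2.0897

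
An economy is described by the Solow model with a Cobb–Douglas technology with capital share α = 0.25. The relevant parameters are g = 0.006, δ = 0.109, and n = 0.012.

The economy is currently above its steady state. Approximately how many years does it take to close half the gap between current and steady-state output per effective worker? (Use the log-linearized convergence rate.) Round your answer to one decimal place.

t_½ ≈ 7.3 years

Near the steady state the convergence rate is λ = (1 − α)(n + g + δ).
λ = (1 − 0.25) × 0.127 = 0.75 × 0.127 = 0.09525
Half-life = ln 2 / λ = 0.6931 / 0.09525 ≈ 7.28 years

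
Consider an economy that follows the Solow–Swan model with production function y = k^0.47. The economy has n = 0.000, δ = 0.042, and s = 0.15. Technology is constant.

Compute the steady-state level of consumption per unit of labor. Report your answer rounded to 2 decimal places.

c* = 2.63

Steady state requires s·f(k) = (n + δ)·k, i.e. s·k^α = (n + δ)·k.
Dividing both sides by k: k^(1−α) = s / (n + δ).
k^0.53 = 0.15 / (0.000 + 0.042) = 0.15 / 0.042 = 3.5714
k* = 3.5714^(1/0.53) ≈ 11.0431
y* = (k*)^α = 11.0431^0.47 ≈ 3.0921
c* = (1 − s)·y* = (1 − 0.15) × 3.0921 ≈ 2.6283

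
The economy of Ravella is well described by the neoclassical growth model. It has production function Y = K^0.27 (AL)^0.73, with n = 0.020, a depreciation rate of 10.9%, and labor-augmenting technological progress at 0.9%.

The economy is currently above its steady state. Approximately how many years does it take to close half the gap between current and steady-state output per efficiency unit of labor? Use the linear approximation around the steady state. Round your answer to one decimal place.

about 6.9 years

Near the steady state the convergence rate is λ = (1 − α)(n + g + δ).
λ = (1 − 0.27) × 0.138 = 0.73 × 0.138 = 0.10074
Half-life = ln 2 / λ = 0.6931 / 0.10074 ≈ 6.88 years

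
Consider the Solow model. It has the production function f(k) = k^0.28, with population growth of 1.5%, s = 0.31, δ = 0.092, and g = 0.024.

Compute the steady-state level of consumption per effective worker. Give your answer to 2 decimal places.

c* = 0.96

In steady state, investment equals break-even investment: s·k^α = (n + g + δ)·k.
Dividing both sides by k: k^(1−α) = s / (n + g + δ).
k^0.72 = 0.31 / (0.015 + 0.024 + 0.092) = 0.31 / 0.131 = 2.3664
k* = 2.3664^(1/0.72) ≈ 3.3080
y* = (k*)^α = 3.3080^0.28 ≈ 1.3979
c* = (1 − s)·y* = (1 − 0.31) × 1.3979 ≈ 0.9646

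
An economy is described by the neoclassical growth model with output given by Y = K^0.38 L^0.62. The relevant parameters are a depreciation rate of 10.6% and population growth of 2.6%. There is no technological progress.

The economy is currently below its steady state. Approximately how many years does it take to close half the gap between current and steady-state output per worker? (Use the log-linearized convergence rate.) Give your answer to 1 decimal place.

Near the steady state the convergence rate is λ = (1 − α)(n + δ).
λ = (1 − 0.38) × 0.132 = 0.62 × 0.132 = 0.08184
Half-life = ln 2 / λ = 0.6931 / 0.08184 ≈ 8.47 years

about 8.5 years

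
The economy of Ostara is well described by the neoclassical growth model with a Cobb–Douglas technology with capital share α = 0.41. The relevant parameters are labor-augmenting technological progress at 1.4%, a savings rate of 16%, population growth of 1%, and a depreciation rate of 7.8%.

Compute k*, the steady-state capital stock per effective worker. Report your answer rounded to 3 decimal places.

At the steady state, Δk = 0, so s·k^α = (n + g + δ)·k.
Rearranging, k^(1−α) = s / (n + g + δ).
k^0.59 = 0.16 / (0.010 + 0.014 + 0.078) = 0.16 / 0.102 = 1.5686
k* = 1.5686^(1/0.59) ≈ 2.1447

k* = 2.145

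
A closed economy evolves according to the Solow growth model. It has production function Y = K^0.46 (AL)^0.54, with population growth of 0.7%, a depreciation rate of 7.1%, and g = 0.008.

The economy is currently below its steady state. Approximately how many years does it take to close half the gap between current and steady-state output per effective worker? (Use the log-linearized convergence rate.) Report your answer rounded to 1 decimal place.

Near the steady state the convergence rate is λ = (1 − α)(n + g + δ).
λ = (1 − 0.46) × 0.086 = 0.54 × 0.086 = 0.04644
Half-life = ln 2 / λ = 0.6931 / 0.04644 ≈ 14.92 years

about 14.9 years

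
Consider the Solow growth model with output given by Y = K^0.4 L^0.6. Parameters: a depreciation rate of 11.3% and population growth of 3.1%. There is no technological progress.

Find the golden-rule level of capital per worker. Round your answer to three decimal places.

The golden rule sets f'(k) = n + δ, i.e. α·k^(α−1) = n + δ.
So k^(1−α) = α / (n + δ) = 0.4 / 0.144 = 2.7778.
k_gold = 2.7778^(1/0.6) ≈ 5.4891

k_gold ≈ 5.489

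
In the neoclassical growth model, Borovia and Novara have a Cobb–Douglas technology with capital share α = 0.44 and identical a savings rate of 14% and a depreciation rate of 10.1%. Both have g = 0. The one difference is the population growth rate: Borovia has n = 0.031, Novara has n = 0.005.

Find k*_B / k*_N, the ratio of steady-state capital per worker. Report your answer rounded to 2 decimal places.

k*_B / k*_N ≈ 0.68

Steady-state k* = [s/(n + δ)]^(1/(1−α)), so the ratio is [ (s_B/(n + δ)_B) / (s_N/(n + δ)_N) ]^1.7857.
s_B/(n + δ)_B = 0.14/0.132 = 1.0606; s_N/(n + δ)_N = 0.14/0.106 = 1.3208.
Ratio = (1.0606/1.3208)^1.7857 = 0.8030^1.7857 ≈ 0.6759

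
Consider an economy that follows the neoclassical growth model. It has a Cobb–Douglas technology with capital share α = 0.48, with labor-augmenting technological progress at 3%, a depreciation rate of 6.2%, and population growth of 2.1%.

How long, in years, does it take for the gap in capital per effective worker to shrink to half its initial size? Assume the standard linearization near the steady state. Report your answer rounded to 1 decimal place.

Near the steady state the convergence rate is λ = (1 − α)(n + g + δ).
λ = (1 − 0.48) × 0.113 = 0.52 × 0.113 = 0.05876
Half-life = ln 2 / λ = 0.6931 / 0.05876 ≈ 11.80 years

about 11.8 years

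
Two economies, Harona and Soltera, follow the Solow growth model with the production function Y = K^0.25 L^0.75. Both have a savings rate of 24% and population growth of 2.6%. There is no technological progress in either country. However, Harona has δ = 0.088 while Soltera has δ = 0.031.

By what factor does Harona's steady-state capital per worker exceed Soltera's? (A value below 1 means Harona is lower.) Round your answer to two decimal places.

k*_H / k*_S ≈ 0.40

Steady-state k* = [s/(n + δ)]^(1/(1−α)), so the ratio is [ (s_H/(n + δ)_H) / (s_S/(n + δ)_S) ]^1.3333.
s_H/(n + δ)_H = 0.24/0.114 = 2.1053; s_S/(n + δ)_S = 0.24/0.057 = 4.2105.
Ratio = (2.1053/4.2105)^1.3333 = 0.5000^1.3333 ≈ 0.3969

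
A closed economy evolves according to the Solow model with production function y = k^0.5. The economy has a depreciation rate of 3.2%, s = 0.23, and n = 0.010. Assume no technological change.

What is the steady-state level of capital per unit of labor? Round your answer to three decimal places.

In steady state, investment equals break-even investment: s·k^α = (n + δ)·k.
Dividing both sides by k: k^(1−α) = s / (n + δ).
k^0.5 = 0.23 / (0.010 + 0.032) = 0.23 / 0.042 = 5.4762
k* = 5.4762^(1/0.5) ≈ 29.9888

k* ≈ 29.989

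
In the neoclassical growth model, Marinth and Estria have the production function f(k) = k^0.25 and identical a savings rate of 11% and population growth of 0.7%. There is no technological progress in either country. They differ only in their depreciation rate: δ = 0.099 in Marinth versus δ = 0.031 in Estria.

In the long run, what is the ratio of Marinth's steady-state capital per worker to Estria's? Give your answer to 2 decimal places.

Steady-state k* = [s/(n + δ)]^(1/(1−α)), so the ratio is [ (s_M/(n + δ)_M) / (s_E/(n + δ)_E) ]^1.3333.
s_M/(n + δ)_M = 0.11/0.106 = 1.0377; s_E/(n + δ)_E = 0.11/0.038 = 2.8947.
Ratio = (1.0377/2.8947)^1.3333 = 0.3585^1.3333 ≈ 0.2547

k*_M / k*_E ≈ 0.25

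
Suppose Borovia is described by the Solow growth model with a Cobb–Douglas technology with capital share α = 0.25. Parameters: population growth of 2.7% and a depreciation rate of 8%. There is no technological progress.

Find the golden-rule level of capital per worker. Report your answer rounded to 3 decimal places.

The golden rule sets f'(k) = n + δ, i.e. α·k^(α−1) = n + δ.
So k^(1−α) = α / (n + δ) = 0.25 / 0.107 = 2.3364.
k_gold = 2.3364^(1/0.75) ≈ 3.1002

k_gold ≈ 3.100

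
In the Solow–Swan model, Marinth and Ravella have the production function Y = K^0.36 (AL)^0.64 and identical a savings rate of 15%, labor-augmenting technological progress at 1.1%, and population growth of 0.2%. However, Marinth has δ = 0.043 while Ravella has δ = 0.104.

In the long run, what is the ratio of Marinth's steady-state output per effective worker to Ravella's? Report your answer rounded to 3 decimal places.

ratio ≈ 1.514

Steady-state y* = [s/(n + g + δ)]^(α/(1−α)), so the ratio is [ (s_M/(n + g + δ)_M) / (s_R/(n + g + δ)_R) ]^0.5625.
s_M/(n + g + δ)_M = 0.15/0.056 = 2.6786; s_R/(n + g + δ)_R = 0.15/0.117 = 1.2821.
Ratio = (2.6786/1.2821)^0.5625 = 2.0892^0.5625 ≈ 1.5135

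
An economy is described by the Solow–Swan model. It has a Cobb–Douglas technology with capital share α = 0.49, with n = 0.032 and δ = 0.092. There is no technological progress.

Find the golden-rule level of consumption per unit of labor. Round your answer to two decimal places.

c_gold ≈ 1.91

At the golden rule, f'(k) = n + δ, so α·k^(α−1) = n + δ and k_gold = (α/(n + δ))^(1/(1−α)).
k_gold = (0.49/0.124)^(1/0.51) = 3.9516^1.9608 ≈ 14.7963
c_gold = f(k_gold) − (n + δ)·k_gold = 3.7443 − 0.124×14.7963 ≈ 1.9096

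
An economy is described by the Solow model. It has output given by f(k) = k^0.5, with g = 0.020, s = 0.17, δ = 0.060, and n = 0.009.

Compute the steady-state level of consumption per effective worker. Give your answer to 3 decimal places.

Steady state requires s·f(k) = (n + g + δ)·k, i.e. s·k^α = (n + g + δ)·k.
Dividing both sides by k: k^(1−α) = s / (n + g + δ).
k^0.5 = 0.17 / (0.009 + 0.020 + 0.060) = 0.17 / 0.089 = 1.9101
k* = 1.9101^(1/0.5) ≈ 3.6485
y* = (k*)^α = 3.6485^0.5 ≈ 1.9101
c* = (1 − s)·y* = (1 − 0.17) × 1.9101 ≈ 1.5854

c* = 1.585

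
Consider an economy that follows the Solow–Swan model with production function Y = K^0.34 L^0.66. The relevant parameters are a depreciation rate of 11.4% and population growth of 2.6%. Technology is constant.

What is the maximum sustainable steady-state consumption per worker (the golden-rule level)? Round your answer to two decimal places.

c_gold ≈ 1.04

At the golden rule, f'(k) = n + δ, so α·k^(α−1) = n + δ and k_gold = (α/(n + δ))^(1/(1−α)).
k_gold = (0.34/0.140)^(1/0.66) = 2.4286^1.5152 ≈ 3.8361
c_gold = f(k_gold) − (n + δ)·k_gold = 1.5795 − 0.140×3.8361 ≈ 1.0424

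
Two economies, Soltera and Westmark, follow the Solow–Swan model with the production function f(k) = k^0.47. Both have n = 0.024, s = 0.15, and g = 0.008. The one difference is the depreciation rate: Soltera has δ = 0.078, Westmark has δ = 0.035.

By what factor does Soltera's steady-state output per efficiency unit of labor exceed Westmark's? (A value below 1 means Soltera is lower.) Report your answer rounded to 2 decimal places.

Steady-state y* = [s/(n + g + δ)]^(α/(1−α)), so the ratio is [ (s_S/(n + g + δ)_S) / (s_W/(n + g + δ)_W) ]^0.8868.
s_S/(n + g + δ)_S = 0.15/0.110 = 1.3636; s_W/(n + g + δ)_W = 0.15/0.067 = 2.2388.
Ratio = (1.3636/2.2388)^0.8868 = 0.6091^0.8868 ≈ 0.6443

y*_S / y*_W ≈ 0.64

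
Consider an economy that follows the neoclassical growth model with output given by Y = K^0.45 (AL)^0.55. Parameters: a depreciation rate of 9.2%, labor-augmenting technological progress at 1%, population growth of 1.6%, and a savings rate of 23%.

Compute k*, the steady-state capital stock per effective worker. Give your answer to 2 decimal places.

k* ≈ 3.37

Steady state requires s·f(k) = (n + g + δ)·k, i.e. s·k^α = (n + g + δ)·k.
Dividing both sides by k: k^(1−α) = s / (n + g + δ).
k^0.55 = 0.23 / (0.016 + 0.010 + 0.092) = 0.23 / 0.118 = 1.9492
k* = 1.9492^(1/0.55) ≈ 3.3652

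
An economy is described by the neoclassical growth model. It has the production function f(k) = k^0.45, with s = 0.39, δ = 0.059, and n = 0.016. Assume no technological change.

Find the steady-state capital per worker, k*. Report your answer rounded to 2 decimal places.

k* ≈ 20.04

In steady state, investment equals break-even investment: s·k^α = (n + δ)·k.
Rearranging, k^(1−α) = s / (n + δ).
k^0.55 = 0.39 / (0.016 + 0.059) = 0.39 / 0.075 = 5.2000
k* = 5.2000^(1/0.55) ≈ 20.0366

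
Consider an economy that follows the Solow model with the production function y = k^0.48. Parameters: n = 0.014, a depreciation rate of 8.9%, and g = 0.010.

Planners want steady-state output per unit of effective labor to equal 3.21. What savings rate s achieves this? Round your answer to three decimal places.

At the steady state, Δk = 0, so s·k^α = (n + g + δ)·k.
Since y* = [s/(n + g + δ)]^(α/(1−α)), we have s/(n + g + δ) = (y*)^((1−α)/α) = 3.21^1.0833 = 3.5375.
Therefore s = 3.5375 × (n + g + δ) = 3.5375 × 0.113 = 0.3997.

s ≈ 0.400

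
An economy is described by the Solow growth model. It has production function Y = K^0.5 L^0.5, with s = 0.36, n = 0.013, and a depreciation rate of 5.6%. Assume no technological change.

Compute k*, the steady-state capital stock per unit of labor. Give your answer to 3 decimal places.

k* ≈ 27.221

At the steady state, Δk = 0, so s·k^α = (n + δ)·k.
Dividing both sides by k: k^(1−α) = s / (n + δ).
k^0.5 = 0.36 / (0.013 + 0.056) = 0.36 / 0.069 = 5.2174
k* = 5.2174^(1/0.5) ≈ 27.2213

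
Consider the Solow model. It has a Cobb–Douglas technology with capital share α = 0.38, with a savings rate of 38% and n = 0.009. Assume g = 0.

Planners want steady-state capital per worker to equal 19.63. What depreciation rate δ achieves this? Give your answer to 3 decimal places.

Steady state requires s·f(k) = (n + δ)·k, i.e. s·k^α = (n + δ)·k.
So s / (n + δ) = (k*)^(1−α) = 19.63^0.62 = 6.3330.
Therefore n + δ = s / 6.3330 = 0.38 / 6.3330 = 0.0600, so δ = 0.0600 − 0.009 = 0.0510.

δ ≈ 0.051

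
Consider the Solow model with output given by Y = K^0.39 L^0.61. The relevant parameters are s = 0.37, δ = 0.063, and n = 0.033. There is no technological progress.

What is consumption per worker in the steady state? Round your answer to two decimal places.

At the steady state, Δk = 0, so s·k^α = (n + δ)·k.
Dividing both sides by k: k^(1−α) = s / (n + δ).
k^0.61 = 0.37 / (0.033 + 0.063) = 0.37 / 0.096 = 3.8542
k* = 3.8542^(1/0.61) ≈ 9.1316
y* = (k*)^α = 9.1316^0.39 ≈ 2.3693
c* = (1 − s)·y* = (1 − 0.37) × 2.3693 ≈ 1.4927

c* = 1.49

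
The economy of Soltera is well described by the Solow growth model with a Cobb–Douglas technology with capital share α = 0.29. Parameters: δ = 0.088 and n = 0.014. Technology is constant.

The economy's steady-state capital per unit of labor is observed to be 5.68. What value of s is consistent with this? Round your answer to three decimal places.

In steady state, investment equals break-even investment: s·k^α = (n + δ)·k.
So s / (n + δ) = (k*)^(1−α) = 5.68^0.71 = 3.4323.
Therefore s = 3.4323 × (n + δ) = 3.4323 × 0.102 = 0.3501.

s ≈ 0.350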